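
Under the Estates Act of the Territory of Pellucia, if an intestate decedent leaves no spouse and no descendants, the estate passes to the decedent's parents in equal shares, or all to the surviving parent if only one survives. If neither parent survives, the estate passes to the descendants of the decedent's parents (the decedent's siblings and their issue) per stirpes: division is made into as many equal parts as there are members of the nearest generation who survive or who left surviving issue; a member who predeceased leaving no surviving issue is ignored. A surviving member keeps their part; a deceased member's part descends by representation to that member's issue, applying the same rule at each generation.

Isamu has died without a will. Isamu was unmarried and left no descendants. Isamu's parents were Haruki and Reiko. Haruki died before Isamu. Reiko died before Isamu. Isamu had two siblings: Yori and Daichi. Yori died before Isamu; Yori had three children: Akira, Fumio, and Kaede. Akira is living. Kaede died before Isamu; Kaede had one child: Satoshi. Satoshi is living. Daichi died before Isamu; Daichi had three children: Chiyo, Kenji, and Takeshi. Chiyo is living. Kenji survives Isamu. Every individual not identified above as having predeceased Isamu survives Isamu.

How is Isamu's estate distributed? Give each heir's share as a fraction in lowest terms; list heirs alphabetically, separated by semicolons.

Neither parent survives and there are no descendants, so the estate passes to Isamu's siblings and their issue per stirpes.
The estate is divided into 2 equal shares of 1/2 among Yori, Daichi.
Yori predeceased; the 1/2 allotted to Yori's branch passes to Yori's issue by representation.
The 1/2 is divided into 3 equal shares of 1/6 among Akira, Fumio, Kaede.
Akira is living and takes 1/6.
Fumio is living and takes 1/6.
Kaede predeceased; the 1/6 allotted to Kaede's branch passes to Kaede's issue by representation.
Satoshi is the sole taker at this level and receives the full 1/6.
Daichi predeceased; the 1/2 allotted to Daichi's branch passes to Daichi's issue by representation.
The 1/2 is divided into 3 equal shares of 1/6 among Chiyo, Kenji, Takeshi.
Chiyo is living and takes 1/6.
Kenji is living and takes 1/6.
Takeshi is living and takes 1/6.

Akira 1/6; Chiyo 1/6; Fumio 1/6; Kenji 1/6; Satoshi 1/6; Takeshi 1/6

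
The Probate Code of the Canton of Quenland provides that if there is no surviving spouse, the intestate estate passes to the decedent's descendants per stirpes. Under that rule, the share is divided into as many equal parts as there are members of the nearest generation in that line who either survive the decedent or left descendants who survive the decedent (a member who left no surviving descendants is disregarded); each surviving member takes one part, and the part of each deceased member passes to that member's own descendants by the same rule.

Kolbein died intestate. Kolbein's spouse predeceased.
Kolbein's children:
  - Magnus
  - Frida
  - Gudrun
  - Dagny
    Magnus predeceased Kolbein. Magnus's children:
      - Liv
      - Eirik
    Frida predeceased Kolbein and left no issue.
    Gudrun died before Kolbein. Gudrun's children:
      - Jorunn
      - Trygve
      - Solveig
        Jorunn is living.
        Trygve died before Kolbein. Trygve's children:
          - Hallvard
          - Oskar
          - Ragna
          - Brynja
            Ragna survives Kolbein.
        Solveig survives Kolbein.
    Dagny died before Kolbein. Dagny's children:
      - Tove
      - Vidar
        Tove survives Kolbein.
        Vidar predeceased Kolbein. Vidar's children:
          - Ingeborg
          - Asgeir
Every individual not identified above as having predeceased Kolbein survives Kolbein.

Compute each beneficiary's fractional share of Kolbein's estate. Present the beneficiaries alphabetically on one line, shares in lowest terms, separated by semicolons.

Asgeir 1/12; Brynja 1/36; Eirik 1/6; Hallvard 1/36; Ingeborg 1/12; Jorunn 1/9; Liv 1/6; Oskar 1/36; Ragna 1/36; Solveig 1/9; Tove 1/6

There is no surviving spouse, so the entire estate passes to Kolbein's descendants per stirpes.
Frida left no surviving issue, so that branch lapses and is disregarded.
The estate is divided into 3 equal shares of 1/3 among Magnus, Gudrun, Dagny.
Magnus predeceased; the 1/3 allotted to Magnus's branch passes to Magnus's issue by representation.
The 1/3 is divided into 2 equal shares of 1/6 among Liv, Eirik.
Liv is living and takes 1/6.
Eirik is living and takes 1/6.
Gudrun predeceased; the 1/3 allotted to Gudrun's branch passes to Gudrun's issue by representation.
The 1/3 is divided into 3 equal shares of 1/9 among Jorunn, Trygve, Solveig.
Jorunn is living and takes 1/9.
Trygve predeceased; the 1/9 allotted to Trygve's branch passes to Trygve's issue by representation.
The 1/9 is divided into 4 equal shares of 1/36 among Hallvard, Oskar, Ragna, Brynja.
Hallvard is living and takes 1/36.
Oskar is living and takes 1/36.
Ragna is living and takes 1/36.
Brynja is living and takes 1/36.
Solveig is living and takes 1/9.
Dagny predeceased; the 1/3 allotted to Dagny's branch passes to Dagny's issue by representation.
The 1/3 is divided into 2 equal shares of 1/6 among Tove, Vidar.
Tove is living and takes 1/6.
Vidar predeceased; the 1/6 allotted to Vidar's branch passes to Vidar's issue by representation.
The 1/6 is divided into 2 equal shares of 1/12 among Ingeborg, Asgeir.
Ingeborg is living and takes 1/12.
Asgeir is living and takes 1/12.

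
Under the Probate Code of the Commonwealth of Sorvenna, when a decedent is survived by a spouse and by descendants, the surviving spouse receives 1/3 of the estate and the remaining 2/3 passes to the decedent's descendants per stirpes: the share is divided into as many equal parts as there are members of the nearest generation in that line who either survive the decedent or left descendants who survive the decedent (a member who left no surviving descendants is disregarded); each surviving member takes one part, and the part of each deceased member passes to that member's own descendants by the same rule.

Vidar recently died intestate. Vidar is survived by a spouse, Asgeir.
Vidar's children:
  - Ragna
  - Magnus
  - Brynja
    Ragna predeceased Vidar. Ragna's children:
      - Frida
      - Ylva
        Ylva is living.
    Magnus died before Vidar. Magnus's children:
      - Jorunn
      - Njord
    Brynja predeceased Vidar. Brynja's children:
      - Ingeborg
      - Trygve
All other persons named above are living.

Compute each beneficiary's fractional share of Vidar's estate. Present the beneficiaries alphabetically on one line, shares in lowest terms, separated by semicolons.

Asgeir 1/3; Frida 1/9; Ingeborg 1/9; Jorunn 1/9; Njord 1/9; Trygve 1/9; Ylva 1/9

Asgeir, as surviving spouse, takes 1/3.
The remaining 2/3 passes to Vidar's descendants per stirpes.
The 2/3 is divided into 3 equal shares of 2/9 among Ragna, Magnus, Brynja.
Ragna predeceased; the 2/9 allotted to Ragna's branch passes to Ragna's issue by representation.
The 2/9 is divided into 2 equal shares of 1/9 among Frida, Ylva.
Frida is living and takes 1/9.
Ylva is living and takes 1/9.
Magnus predeceased; the 2/9 allotted to Magnus's branch passes to Magnus's issue by representation.
The 2/9 is divided into 2 equal shares of 1/9 among Jorunn, Njord.
Jorunn is living and takes 1/9.
Njord is living and takes 1/9.
Brynja predeceased; the 2/9 allotted to Brynja's branch passes to Brynja's issue by representation.
The 2/9 is divided into 2 equal shares of 1/9 among Ingeborg, Trygve.
Ingeborg is living and takes 1/9.
Trygve is living and takes 1/9.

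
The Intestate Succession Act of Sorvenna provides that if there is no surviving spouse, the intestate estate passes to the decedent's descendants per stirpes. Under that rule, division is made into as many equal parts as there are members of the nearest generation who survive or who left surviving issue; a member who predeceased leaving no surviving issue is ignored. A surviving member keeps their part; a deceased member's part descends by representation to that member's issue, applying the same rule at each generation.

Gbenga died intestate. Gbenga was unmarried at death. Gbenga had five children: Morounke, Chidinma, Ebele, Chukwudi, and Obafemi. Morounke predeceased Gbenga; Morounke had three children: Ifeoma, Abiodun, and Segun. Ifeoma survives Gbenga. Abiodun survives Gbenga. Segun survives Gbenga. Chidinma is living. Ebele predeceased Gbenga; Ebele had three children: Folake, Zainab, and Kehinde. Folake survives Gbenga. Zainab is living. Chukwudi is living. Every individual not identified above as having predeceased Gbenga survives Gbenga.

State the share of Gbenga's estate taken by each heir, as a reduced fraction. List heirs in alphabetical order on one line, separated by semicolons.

Abiodun 1/15; Chidinma 1/5; Chukwudi 1/5; Folake 1/15; Ifeoma 1/15; Kehinde 1/15; Obafemi 1/5; Segun 1/15; Zainab 1/15

There is no surviving spouse, so the entire estate passes to Gbenga's descendants per stirpes.
The estate is divided into 5 equal shares of 1/5 among Morounke, Chidinma, Ebele, Chukwudi, Obafemi.
Morounke predeceased; the 1/5 allotted to Morounke's branch passes to Morounke's issue by representation.
The 1/5 is divided into 3 equal shares of 1/15 among Ifeoma, Abiodun, Segun.
Ifeoma is living and takes 1/15.
Abiodun is living and takes 1/15.
Segun is living and takes 1/15.
Chidinma is living and takes 1/5.
Ebele predeceased; the 1/5 allotted to Ebele's branch passes to Ebele's issue by representation.
The 1/5 is divided into 3 equal shares of 1/15 among Folake, Zainab, Kehinde.
Folake is living and takes 1/15.
Zainab is living and takes 1/15.
Kehinde is living and takes 1/15.
Chukwudi is living and takes 1/5.
Obafemi is living and takes 1/5.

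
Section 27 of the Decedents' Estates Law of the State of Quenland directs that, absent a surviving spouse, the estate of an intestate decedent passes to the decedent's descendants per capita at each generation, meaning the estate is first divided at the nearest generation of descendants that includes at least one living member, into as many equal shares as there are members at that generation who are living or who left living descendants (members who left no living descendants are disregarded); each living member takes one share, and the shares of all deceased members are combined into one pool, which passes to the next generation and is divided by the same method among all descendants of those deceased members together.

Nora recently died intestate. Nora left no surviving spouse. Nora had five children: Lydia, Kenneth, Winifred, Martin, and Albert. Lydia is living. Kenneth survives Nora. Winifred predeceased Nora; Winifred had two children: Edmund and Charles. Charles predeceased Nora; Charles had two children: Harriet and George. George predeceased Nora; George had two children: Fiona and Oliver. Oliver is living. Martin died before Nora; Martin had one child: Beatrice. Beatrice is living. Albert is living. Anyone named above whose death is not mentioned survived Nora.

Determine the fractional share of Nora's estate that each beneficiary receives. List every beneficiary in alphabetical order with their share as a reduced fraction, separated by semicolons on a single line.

Albert 1/5; Beatrice 2/15; Edmund 2/15; Fiona 1/30; Harriet 1/15; Kenneth 1/5; Lydia 1/5; Oliver 1/30

There is no surviving spouse, so the entire estate passes to Nora's descendants per capita at each generation.
At generation 1 (Lydia, Kenneth, Winifred, Martin, Albert) there are 5 shares of (1)/5 = 1/5 each.
Living: Lydia, Kenneth, and Albert — each takes 1/5.
Deceased: Winifred and Martin. Their combined 2/5 is pooled and carried to generation 2.
At generation 2 (Edmund, Charles, Beatrice) there are 3 shares of (2/5)/3 = 2/15 each.
Living: Edmund and Beatrice — each takes 2/15.
Deceased: Charles. That 2/15 share is carried to generation 3.
At generation 3 (Harriet, George) there are 2 shares of (2/15)/2 = 1/15 each.
Living: Harriet — each takes 1/15.
Deceased: George. That 1/15 share is carried to generation 4.
At generation 4 (Fiona, Oliver) there are 2 shares of (1/15)/2 = 1/30 each.
Living: Fiona and Oliver — each takes 1/30.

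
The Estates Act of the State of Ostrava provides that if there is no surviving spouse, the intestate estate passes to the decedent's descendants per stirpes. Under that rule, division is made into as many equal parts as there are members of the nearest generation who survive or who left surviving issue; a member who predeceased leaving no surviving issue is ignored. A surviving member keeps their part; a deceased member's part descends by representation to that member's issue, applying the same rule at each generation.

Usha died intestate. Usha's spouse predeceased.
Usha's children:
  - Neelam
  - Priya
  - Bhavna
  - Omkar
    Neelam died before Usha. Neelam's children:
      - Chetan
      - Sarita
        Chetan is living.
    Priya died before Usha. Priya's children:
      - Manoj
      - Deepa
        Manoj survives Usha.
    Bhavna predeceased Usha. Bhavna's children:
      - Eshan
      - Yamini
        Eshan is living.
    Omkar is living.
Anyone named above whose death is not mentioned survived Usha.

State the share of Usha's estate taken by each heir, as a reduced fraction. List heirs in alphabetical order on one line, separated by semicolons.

Chetan 1/8; Deepa 1/8; Eshan 1/8; Manoj 1/8; Omkar 1/4; Sarita 1/8; Yamini 1/8

There is no surviving spouse, so the entire estate passes to Usha's descendants per stirpes.
The estate is divided into 4 equal shares of 1/4 among Neelam, Priya, Bhavna, Omkar.
Neelam predeceased; the 1/4 allotted to Neelam's branch passes to Neelam's issue by representation.
The 1/4 is divided into 2 equal shares of 1/8 among Chetan, Sarita.
Chetan is living and takes 1/8.
Sarita is living and takes 1/8.
Priya predeceased; the 1/4 allotted to Priya's branch passes to Priya's issue by representation.
The 1/4 is divided into 2 equal shares of 1/8 among Manoj, Deepa.
Manoj is living and takes 1/8.
Deepa is living and takes 1/8.
Bhavna predeceased; the 1/4 allotted to Bhavna's branch passes to Bhavna's issue by representation.
The 1/4 is divided into 2 equal shares of 1/8 among Eshan, Yamini.
Eshan is living and takes 1/8.
Yamini is living and takes 1/8.
Omkar is living and takes 1/4.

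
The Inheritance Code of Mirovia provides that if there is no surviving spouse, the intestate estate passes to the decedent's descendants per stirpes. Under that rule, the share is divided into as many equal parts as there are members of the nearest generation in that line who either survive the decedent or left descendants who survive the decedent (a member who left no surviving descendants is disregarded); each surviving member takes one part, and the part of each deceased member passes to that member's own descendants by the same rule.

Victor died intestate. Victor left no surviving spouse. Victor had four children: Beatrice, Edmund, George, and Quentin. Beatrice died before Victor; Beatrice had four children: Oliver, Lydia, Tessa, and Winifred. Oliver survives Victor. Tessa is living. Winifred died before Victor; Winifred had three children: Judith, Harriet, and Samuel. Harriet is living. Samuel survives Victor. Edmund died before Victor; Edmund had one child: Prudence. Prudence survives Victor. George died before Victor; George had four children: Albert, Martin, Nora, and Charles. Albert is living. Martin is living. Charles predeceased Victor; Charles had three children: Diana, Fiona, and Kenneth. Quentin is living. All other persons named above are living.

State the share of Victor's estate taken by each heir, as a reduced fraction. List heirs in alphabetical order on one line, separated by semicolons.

There is no surviving spouse, so the entire estate passes to Victor's descendants per stirpes.
The estate is divided into 4 equal shares of 1/4 among Beatrice, Edmund, George, Quentin.
Beatrice predeceased; the 1/4 allotted to Beatrice's branch passes to Beatrice's issue by representation.
The 1/4 is divided into 4 equal shares of 1/16 among Oliver, Lydia, Tessa, Winifred.
Oliver is living and takes 1/16.
Lydia is living and takes 1/16.
Tessa is living and takes 1/16.
Winifred predeceased; the 1/16 allotted to Winifred's branch passes to Winifred's issue by representation.
The 1/16 is divided into 3 equal shares of 1/48 among Judith, Harriet, Samuel.
Judith is living and takes 1/48.
Harriet is living and takes 1/48.
Samuel is living and takes 1/48.
Edmund predeceased; the 1/4 allotted to Edmund's branch passes to Edmund's issue by representation.
Prudence is the sole taker at this level and receives the full 1/4.
George predeceased; the 1/4 allotted to George's branch passes to George's issue by representation.
The 1/4 is divided into 4 equal shares of 1/16 among Albert, Martin, Nora, Charles.
Albert is living and takes 1/16.
Martin is living and takes 1/16.
Nora is living and takes 1/16.
Charles predeceased; the 1/16 allotted to Charles's branch passes to Charles's issue by representation.
The 1/16 is divided into 3 equal shares of 1/48 among Diana, Fiona, Kenneth.
Diana is living and takes 1/48.
Fiona is living and takes 1/48.
Kenneth is living and takes 1/48.
Quentin is living and takes 1/4.

Albert 1/16; Diana 1/48; Fiona 1/48; Harriet 1/48; Judith 1/48; Kenneth 1/48; Lydia 1/16; Martin 1/16; Nora 1/16; Oliver 1/16; Prudence 1/4; Quentin 1/4; Samuel 1/48; Tessa 1/16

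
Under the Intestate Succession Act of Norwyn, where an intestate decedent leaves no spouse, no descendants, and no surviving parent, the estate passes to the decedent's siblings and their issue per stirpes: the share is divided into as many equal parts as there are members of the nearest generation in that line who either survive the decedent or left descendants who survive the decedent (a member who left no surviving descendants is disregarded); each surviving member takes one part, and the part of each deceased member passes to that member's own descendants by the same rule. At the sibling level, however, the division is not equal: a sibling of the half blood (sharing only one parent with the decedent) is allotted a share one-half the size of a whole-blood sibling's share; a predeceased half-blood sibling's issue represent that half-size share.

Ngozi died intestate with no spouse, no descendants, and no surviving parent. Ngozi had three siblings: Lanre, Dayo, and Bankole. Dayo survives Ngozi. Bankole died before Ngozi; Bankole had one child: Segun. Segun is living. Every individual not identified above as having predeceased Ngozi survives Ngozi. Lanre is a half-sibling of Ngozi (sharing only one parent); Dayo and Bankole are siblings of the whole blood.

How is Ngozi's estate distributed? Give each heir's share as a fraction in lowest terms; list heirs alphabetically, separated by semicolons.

No spouse, descendants, or parent survives, so the estate passes to Ngozi's siblings per stirpes.
Half-blood siblings count for one-half the weight of whole-blood siblings at the initial division.
Dividing 1 in proportion to weights (total weight 5/2): Lanre (weight 1/2) → 1/5; Dayo (weight 1) → 2/5; Bankole (weight 1) → 2/5.
Lanre is living and takes 1/5.
Dayo is living and takes 2/5.
Bankole predeceased; the 2/5 allotted to Bankole's branch passes to Bankole's issue by representation.
Segun is the sole taker at this level and receives the full 2/5.

Dayo 2/5; Lanre 1/5; Segun 2/5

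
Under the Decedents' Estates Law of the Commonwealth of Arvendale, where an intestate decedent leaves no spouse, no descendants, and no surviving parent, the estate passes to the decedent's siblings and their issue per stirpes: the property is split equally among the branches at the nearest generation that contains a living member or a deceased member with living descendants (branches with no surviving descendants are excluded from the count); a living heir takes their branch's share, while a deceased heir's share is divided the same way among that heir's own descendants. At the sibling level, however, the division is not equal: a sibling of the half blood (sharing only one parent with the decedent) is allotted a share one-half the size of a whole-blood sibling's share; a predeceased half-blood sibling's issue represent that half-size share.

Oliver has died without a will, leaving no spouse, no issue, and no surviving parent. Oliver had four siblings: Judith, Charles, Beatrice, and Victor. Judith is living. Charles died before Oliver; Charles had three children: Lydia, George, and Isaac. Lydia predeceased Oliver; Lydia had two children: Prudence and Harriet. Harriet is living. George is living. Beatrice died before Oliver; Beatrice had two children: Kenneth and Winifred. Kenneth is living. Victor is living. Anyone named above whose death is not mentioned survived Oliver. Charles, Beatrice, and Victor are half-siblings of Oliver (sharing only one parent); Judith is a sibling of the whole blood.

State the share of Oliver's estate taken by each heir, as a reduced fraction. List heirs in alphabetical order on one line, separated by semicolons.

No spouse, descendants, or parent survives, so the estate passes to Oliver's siblings per stirpes.
Half-blood siblings count for one-half the weight of whole-blood siblings at the initial division.
Dividing 1 in proportion to weights (total weight 5/2): Judith (weight 1) → 2/5; Charles (weight 1/2) → 1/5; Beatrice (weight 1/2) → 1/5; Victor (weight 1/2) → 1/5.
Judith is living and takes 2/5.
Charles predeceased; the 1/5 allotted to Charles's branch passes to Charles's issue by representation.
The 1/5 is divided into 3 equal shares of 1/15 among Lydia, George, Isaac.
Lydia predeceased; the 1/15 allotted to Lydia's branch passes to Lydia's issue by representation.
The 1/15 is divided into 2 equal shares of 1/30 among Prudence, Harriet.
Prudence is living and takes 1/30.
Harriet is living and takes 1/30.
George is living and takes 1/15.
Isaac is living and takes 1/15.
Beatrice predeceased; the 1/5 allotted to Beatrice's branch passes to Beatrice's issue by representation.
The 1/5 is divided into 2 equal shares of 1/10 among Kenneth, Winifred.
Kenneth is living and takes 1/10.
Winifred is living and takes 1/10.
Victor is living and takes 1/5.

George 1/15; Harriet 1/30; Isaac 1/15; Judith 2/5; Kenneth 1/10; Prudence 1/30; Victor 1/5; Winifred 1/10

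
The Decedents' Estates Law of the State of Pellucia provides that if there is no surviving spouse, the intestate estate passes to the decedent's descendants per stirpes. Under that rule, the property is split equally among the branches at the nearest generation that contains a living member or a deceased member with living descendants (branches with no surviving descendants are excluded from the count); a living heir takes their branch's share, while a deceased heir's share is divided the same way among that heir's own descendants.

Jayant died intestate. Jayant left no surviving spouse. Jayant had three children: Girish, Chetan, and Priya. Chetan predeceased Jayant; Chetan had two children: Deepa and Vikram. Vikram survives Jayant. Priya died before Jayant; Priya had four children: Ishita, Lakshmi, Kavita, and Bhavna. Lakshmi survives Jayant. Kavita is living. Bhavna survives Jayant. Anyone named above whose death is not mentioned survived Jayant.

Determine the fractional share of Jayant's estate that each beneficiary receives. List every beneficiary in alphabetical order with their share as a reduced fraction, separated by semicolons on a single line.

There is no surviving spouse, so the entire estate passes to Jayant's descendants per stirpes.
The estate is divided into 3 equal shares of 1/3 among Girish, Chetan, Priya.
Girish is living and takes 1/3.
Chetan predeceased; the 1/3 allotted to Chetan's branch passes to Chetan's issue by representation.
The 1/3 is divided into 2 equal shares of 1/6 among Deepa, Vikram.
Deepa is living and takes 1/6.
Vikram is living and takes 1/6.
Priya predeceased; the 1/3 allotted to Priya's branch passes to Priya's issue by representation.
The 1/3 is divided into 4 equal shares of 1/12 among Ishita, Lakshmi, Kavita, Bhavna.
Ishita is living and takes 1/12.
Lakshmi is living and takes 1/12.
Kavita is living and takes 1/12.
Bhavna is living and takes 1/12.

Bhavna 1/12; Deepa 1/6; Girish 1/3; Ishita 1/12; Kavita 1/12; Lakshmi 1/12; Vikram 1/6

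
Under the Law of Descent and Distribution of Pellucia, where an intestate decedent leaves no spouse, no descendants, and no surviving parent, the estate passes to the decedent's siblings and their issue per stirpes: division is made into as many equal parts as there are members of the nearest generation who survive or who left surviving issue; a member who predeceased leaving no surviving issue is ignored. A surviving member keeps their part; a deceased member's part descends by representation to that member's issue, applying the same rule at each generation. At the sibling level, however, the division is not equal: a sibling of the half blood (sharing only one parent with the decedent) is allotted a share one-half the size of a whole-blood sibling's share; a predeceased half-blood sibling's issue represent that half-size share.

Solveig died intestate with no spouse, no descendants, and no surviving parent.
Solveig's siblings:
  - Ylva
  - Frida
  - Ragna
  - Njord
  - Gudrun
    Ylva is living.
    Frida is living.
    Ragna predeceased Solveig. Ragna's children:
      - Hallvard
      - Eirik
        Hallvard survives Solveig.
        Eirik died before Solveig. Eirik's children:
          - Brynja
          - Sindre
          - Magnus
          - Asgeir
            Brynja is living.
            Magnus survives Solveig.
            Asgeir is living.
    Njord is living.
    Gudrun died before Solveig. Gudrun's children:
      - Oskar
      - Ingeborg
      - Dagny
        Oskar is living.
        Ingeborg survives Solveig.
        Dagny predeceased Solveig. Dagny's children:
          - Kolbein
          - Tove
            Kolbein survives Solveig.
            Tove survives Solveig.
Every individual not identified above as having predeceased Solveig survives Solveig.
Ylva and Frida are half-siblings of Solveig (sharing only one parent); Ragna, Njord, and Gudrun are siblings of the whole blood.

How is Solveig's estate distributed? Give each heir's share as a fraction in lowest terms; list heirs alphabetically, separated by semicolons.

No spouse, descendants, or parent survives, so the estate passes to Solveig's siblings per stirpes.
Half-blood siblings count for one-half the weight of whole-blood siblings at the initial division.
Dividing 1 in proportion to weights (total weight 4): Ylva (weight 1/2) → 1/8; Frida (weight 1/2) → 1/8; Ragna (weight 1) → 1/4; Njord (weight 1) → 1/4; Gudrun (weight 1) → 1/4.
Ylva is living and takes 1/8.
Frida is living and takes 1/8.
Ragna predeceased; the 1/4 allotted to Ragna's branch passes to Ragna's issue by representation.
The 1/4 is divided into 2 equal shares of 1/8 among Hallvard, Eirik.
Hallvard is living and takes 1/8.
Eirik predeceased; the 1/8 allotted to Eirik's branch passes to Eirik's issue by representation.
The 1/8 is divided into 4 equal shares of 1/32 among Brynja, Sindre, Magnus, Asgeir.
Brynja is living and takes 1/32.
Sindre is living and takes 1/32.
Magnus is living and takes 1/32.
Asgeir is living and takes 1/32.
Njord is living and takes 1/4.
Gudrun predeceased; the 1/4 allotted to Gudrun's branch passes to Gudrun's issue by representation.
The 1/4 is divided into 3 equal shares of 1/12 among Oskar, Ingeborg, Dagny.
Oskar is living and takes 1/12.
Ingeborg is living and takes 1/12.
Dagny predeceased; the 1/12 allotted to Dagny's branch passes to Dagny's issue by representation.
The 1/12 is divided into 2 equal shares of 1/24 among Kolbein, Tove.
Kolbein is living and takes 1/24.
Tove is living and takes 1/24.

Asgeir 1/32; Brynja 1/32; Frida 1/8; Hallvard 1/8; Ingeborg 1/12; Kolbein 1/24; Magnus 1/32; Njord 1/4; Oskar 1/12; Sindre 1/32; Tove 1/24; Ylva 1/8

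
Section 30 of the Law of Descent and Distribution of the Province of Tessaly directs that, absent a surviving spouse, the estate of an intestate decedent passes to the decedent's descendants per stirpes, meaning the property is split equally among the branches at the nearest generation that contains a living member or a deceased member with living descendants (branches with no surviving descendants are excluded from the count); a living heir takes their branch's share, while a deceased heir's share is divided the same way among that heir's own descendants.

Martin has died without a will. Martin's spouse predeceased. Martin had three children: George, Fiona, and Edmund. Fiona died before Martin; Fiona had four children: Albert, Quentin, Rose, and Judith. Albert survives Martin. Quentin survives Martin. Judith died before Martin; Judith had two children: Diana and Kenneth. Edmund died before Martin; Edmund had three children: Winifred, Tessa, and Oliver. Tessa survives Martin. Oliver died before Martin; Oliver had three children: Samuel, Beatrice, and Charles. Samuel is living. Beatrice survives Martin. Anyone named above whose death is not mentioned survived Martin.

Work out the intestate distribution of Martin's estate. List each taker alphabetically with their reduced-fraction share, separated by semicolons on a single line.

There is no surviving spouse, so the entire estate passes to Martin's descendants per stirpes.
The estate is divided into 3 equal shares of 1/3 among George, Fiona, Edmund.
George is living and takes 1/3.
Fiona predeceased; the 1/3 allotted to Fiona's branch passes to Fiona's issue by representation.
The 1/3 is divided into 4 equal shares of 1/12 among Albert, Quentin, Rose, Judith.
Albert is living and takes 1/12.
Quentin is living and takes 1/12.
Rose is living and takes 1/12.
Judith predeceased; the 1/12 allotted to Judith's branch passes to Judith's issue by representation.
The 1/12 is divided into 2 equal shares of 1/24 among Diana, Kenneth.
Diana is living and takes 1/24.
Kenneth is living and takes 1/24.
Edmund predeceased; the 1/3 allotted to Edmund's branch passes to Edmund's issue by representation.
The 1/3 is divided into 3 equal shares of 1/9 among Winifred, Tessa, Oliver.
Winifred is living and takes 1/9.
Tessa is living and takes 1/9.
Oliver predeceased; the 1/9 allotted to Oliver's branch passes to Oliver's issue by representation.
The 1/9 is divided into 3 equal shares of 1/27 among Samuel, Beatrice, Charles.
Samuel is living and takes 1/27.
Beatrice is living and takes 1/27.
Charles is living and takes 1/27.

Albert 1/12; Beatrice 1/27; Charles 1/27; Diana 1/24; George 1/3; Kenneth 1/24; Quentin 1/12; Rose 1/12; Samuel 1/27; Tessa 1/9; Winifred 1/9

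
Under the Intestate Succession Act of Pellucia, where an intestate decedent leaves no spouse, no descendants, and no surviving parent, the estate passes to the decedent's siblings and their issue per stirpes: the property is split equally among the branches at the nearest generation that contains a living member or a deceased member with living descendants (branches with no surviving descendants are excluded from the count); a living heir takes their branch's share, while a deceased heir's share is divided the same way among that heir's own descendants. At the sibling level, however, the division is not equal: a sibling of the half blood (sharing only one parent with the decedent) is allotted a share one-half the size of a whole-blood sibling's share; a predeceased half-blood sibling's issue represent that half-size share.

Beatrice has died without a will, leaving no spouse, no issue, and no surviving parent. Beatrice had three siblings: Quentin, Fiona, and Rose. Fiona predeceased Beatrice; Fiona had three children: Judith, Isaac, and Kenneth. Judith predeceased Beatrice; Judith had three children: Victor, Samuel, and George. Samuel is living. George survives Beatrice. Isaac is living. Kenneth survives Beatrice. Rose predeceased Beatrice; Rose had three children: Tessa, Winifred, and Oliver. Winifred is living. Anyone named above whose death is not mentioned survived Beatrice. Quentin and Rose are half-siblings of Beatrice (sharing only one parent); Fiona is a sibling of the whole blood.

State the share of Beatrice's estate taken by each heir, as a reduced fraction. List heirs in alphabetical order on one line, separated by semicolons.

No spouse, descendants, or parent survives, so the estate passes to Beatrice's siblings per stirpes.
Half-blood siblings count for one-half the weight of whole-blood siblings at the initial division.
Dividing 1 in proportion to weights (total weight 2): Quentin (weight 1/2) → 1/4; Fiona (weight 1) → 1/2; Rose (weight 1/2) → 1/4.
Quentin is living and takes 1/4.
Fiona predeceased; the 1/2 allotted to Fiona's branch passes to Fiona's issue by representation.
The 1/2 is divided into 3 equal shares of 1/6 among Judith, Isaac, Kenneth.
Judith predeceased; the 1/6 allotted to Judith's branch passes to Judith's issue by representation.
The 1/6 is divided into 3 equal shares of 1/18 among Victor, Samuel, George.
Victor is living and takes 1/18.
Samuel is living and takes 1/18.
George is living and takes 1/18.
Isaac is living and takes 1/6.
Kenneth is living and takes 1/6.
Rose predeceased; the 1/4 allotted to Rose's branch passes to Rose's issue by representation.
The 1/4 is divided into 3 equal shares of 1/12 among Tessa, Winifred, Oliver.
Tessa is living and takes 1/12.
Winifred is living and takes 1/12.
Oliver is living and takes 1/12.

George 1/18; Isaac 1/6; Kenneth 1/6; Oliver 1/12; Quentin 1/4; Samuel 1/18; Tessa 1/12; Victor 1/18; Winifred 1/12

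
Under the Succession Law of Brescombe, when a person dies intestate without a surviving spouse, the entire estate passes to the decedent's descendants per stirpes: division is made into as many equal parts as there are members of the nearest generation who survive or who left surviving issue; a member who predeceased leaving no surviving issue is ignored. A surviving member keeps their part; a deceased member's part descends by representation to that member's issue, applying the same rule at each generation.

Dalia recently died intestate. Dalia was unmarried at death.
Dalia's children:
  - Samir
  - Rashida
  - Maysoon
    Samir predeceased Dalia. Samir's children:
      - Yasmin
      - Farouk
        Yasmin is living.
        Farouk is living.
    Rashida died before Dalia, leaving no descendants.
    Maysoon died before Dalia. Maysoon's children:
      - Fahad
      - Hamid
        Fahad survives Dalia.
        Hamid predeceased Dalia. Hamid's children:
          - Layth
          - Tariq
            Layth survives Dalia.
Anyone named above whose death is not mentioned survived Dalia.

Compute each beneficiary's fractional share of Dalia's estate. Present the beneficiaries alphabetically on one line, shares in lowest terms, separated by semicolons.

There is no surviving spouse, so the entire estate passes to Dalia's descendants per stirpes.
Rashida left no surviving issue, so that branch lapses and is disregarded.
The estate is divided into 2 equal shares of 1/2 among Samir, Maysoon.
Samir predeceased; the 1/2 allotted to Samir's branch passes to Samir's issue by representation.
The 1/2 is divided into 2 equal shares of 1/4 among Yasmin, Farouk.
Yasmin is living and takes 1/4.
Farouk is living and takes 1/4.
Maysoon predeceased; the 1/2 allotted to Maysoon's branch passes to Maysoon's issue by representation.
The 1/2 is divided into 2 equal shares of 1/4 among Fahad, Hamid.
Fahad is living and takes 1/4.
Hamid predeceased; the 1/4 allotted to Hamid's branch passes to Hamid's issue by representation.
The 1/4 is divided into 2 equal shares of 1/8 among Layth, Tariq.
Layth is living and takes 1/8.
Tariq is living and takes 1/8.

Fahad 1/4; Farouk 1/4; Layth 1/8; Tariq 1/8; Yasmin 1/4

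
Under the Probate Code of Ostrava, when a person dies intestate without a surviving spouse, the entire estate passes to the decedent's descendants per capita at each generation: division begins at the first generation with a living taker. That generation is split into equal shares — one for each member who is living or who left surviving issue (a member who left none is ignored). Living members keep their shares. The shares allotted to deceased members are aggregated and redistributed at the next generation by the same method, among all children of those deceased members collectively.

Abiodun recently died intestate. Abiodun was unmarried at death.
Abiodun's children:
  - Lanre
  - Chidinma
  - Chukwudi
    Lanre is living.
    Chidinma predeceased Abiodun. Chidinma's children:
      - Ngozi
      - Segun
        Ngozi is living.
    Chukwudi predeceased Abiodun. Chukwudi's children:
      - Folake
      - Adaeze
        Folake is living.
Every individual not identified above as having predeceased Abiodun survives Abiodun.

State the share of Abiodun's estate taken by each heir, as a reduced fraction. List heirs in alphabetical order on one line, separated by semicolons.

There is no surviving spouse, so the entire estate passes to Abiodun's descendants per capita at each generation.
At generation 1 (Lanre, Chidinma, Chukwudi) there are 3 shares of (1)/3 = 1/3 each.
Living: Lanre — each takes 1/3.
Deceased: Chidinma and Chukwudi. Their combined 2/3 is pooled and carried to generation 2.
At generation 2 (Ngozi, Segun, Folake, Adaeze) there are 4 shares of (2/3)/4 = 1/6 each.
Living: Ngozi, Segun, Folake, and Adaeze — each takes 1/6.

Adaeze 1/6; Folake 1/6; Lanre 1/3; Ngozi 1/6; Segun 1/6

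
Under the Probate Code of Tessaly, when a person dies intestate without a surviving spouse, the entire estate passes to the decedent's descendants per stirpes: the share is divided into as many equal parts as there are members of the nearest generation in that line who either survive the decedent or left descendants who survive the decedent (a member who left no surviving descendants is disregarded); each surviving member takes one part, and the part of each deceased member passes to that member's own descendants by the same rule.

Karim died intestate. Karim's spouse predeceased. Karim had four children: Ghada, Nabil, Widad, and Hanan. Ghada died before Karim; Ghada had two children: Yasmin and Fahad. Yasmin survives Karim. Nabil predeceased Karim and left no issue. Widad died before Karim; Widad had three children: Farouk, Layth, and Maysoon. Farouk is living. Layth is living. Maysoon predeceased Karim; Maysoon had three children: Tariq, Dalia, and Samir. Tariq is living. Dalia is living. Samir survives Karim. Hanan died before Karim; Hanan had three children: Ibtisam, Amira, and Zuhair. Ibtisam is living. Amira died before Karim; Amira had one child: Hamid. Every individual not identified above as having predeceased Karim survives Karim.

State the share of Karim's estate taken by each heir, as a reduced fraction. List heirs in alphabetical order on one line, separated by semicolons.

Dalia 1/27; Fahad 1/6; Farouk 1/9; Hamid 1/9; Ibtisam 1/9; Layth 1/9; Samir 1/27; Tariq 1/27; Yasmin 1/6; Zuhair 1/9

There is no surviving spouse, so the entire estate passes to Karim's descendants per stirpes.
Nabil left no surviving issue, so that branch lapses and is disregarded.
The estate is divided into 3 equal shares of 1/3 among Ghada, Widad, Hanan.
Ghada predeceased; the 1/3 allotted to Ghada's branch passes to Ghada's issue by representation.
The 1/3 is divided into 2 equal shares of 1/6 among Yasmin, Fahad.
Yasmin is living and takes 1/6.
Fahad is living and takes 1/6.
Widad predeceased; the 1/3 allotted to Widad's branch passes to Widad's issue by representation.
The 1/3 is divided into 3 equal shares of 1/9 among Farouk, Layth, Maysoon.
Farouk is living and takes 1/9.
Layth is living and takes 1/9.
Maysoon predeceased; the 1/9 allotted to Maysoon's branch passes to Maysoon's issue by representation.
The 1/9 is divided into 3 equal shares of 1/27 among Tariq, Dalia, Samir.
Tariq is living and takes 1/27.
Dalia is living and takes 1/27.
Samir is living and takes 1/27.
Hanan predeceased; the 1/3 allotted to Hanan's branch passes to Hanan's issue by representation.
The 1/3 is divided into 3 equal shares of 1/9 among Ibtisam, Amira, Zuhair.
Ibtisam is living and takes 1/9.
Amira predeceased; the 1/9 allotted to Amira's branch passes to Amira's issue by representation.
Hamid is the sole taker at this level and receives the full 1/9.
Zuhair is living and takes 1/9.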